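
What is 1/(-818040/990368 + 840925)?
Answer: 123796/104103049045 ≈ 1.1892e-6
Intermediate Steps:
1/(-818040/990368 + 840925) = 1/(-818040*1/990368 + 840925) = 1/(-102255/123796 + 840925) = 1/(104103049045/123796) = 123796/104103049045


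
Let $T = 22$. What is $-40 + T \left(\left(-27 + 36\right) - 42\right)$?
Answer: $-766$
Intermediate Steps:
$-40 + T \left(\left(-27 + 36\right) - 42\right) = -40 + 22 \left(\left(-27 + 36\right) - 42\right) = -40 + 22 \left(9 - 42\right) = -40 + 22 \left(-33\right) = -40 - 726 = -766$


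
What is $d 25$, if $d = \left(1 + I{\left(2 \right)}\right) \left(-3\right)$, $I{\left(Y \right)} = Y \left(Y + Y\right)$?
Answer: $-675$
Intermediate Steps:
$I{\left(Y \right)} = 2 Y^{2}$ ($I{\left(Y \right)} = Y 2 Y = 2 Y^{2}$)
$d = -27$ ($d = \left(1 + 2 \cdot 2^{2}\right) \left(-3\right) = \left(1 + 2 \cdot 4\right) \left(-3\right) = \left(1 + 8\right) \left(-3\right) = 9 \left(-3\right) = -27$)
$d 25 = \left(-27\right) 25 = -675$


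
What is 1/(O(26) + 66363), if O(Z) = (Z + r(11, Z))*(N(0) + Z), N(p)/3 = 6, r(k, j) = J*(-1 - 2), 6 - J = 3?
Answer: 1/67111 ≈ 1.4901e-5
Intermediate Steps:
J = 3 (J = 6 - 1*3 = 6 - 3 = 3)
r(k, j) = -9 (r(k, j) = 3*(-1 - 2) = 3*(-3) = -9)
N(p) = 18 (N(p) = 3*6 = 18)
O(Z) = (-9 + Z)*(18 + Z) (O(Z) = (Z - 9)*(18 + Z) = (-9 + Z)*(18 + Z))
1/(O(26) + 66363) = 1/((-162 + 26² + 9*26) + 66363) = 1/((-162 + 676 + 234) + 66363) = 1/(748 + 66363) = 1/67111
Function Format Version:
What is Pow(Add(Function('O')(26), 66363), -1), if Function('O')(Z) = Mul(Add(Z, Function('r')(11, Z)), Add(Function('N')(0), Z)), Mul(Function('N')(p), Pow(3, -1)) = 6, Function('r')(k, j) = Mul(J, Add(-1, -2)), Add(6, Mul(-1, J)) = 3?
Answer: Rational(1, 67111) ≈ 1.4901e-5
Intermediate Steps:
J = 3 (J = Add(6, Mul(-1, 3)) = Add(6, -3) = 3)
Function('r')(k, j) = -9 (Function('r')(k, j) = Mul(3, Add(-1, -2)) = Mul(3, -3) = -9)
Function('N')(p) = 18 (Function('N')(p) = Mul(3, 6) = 18)
Function('O')(Z) = Mul(Add(-9, Z), Add(18, Z)) (Function('O')(Z) = Mul(Add(Z, -9), Add(18, Z)) = Mul(Add(-9, Z), Add(18, Z)))
Pow(Add(Function('O')(26), 66363), -1) = Pow(Add(Add(-162, Pow(26, 2), Mul(9, 26)), 66363), -1) = Pow(Add(Add(-162, 676, 234), 66363), -1) = Pow(Add(748, 66363), -1) = Pow(67111, -1) = Rational(1, 67111)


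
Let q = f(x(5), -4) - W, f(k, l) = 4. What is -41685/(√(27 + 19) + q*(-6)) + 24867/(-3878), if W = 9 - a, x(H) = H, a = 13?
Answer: 3851631477/4378262 + 41685*√46/2258 ≈ 1004.9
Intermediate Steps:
W = -4 (W = 9 - 1*13 = 9 - 13 = -4)
q = 8 (q = 4 - 1*(-4) = 4 + 4 = 8)
-41685/(√(27 + 19) + q*(-6)) + 24867/(-3878) = -41685/(√(27 + 19) + 8*(-6)) + 24867/(-3878) = -41685/(√46 - 48) + 24867*(-1/3878) = -41685/(-48 + √46) - 24867/3878 = -24867/3878 - 41685/(-48 + √46)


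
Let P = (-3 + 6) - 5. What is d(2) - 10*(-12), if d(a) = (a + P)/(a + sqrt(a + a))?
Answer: 120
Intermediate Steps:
P = -2 (P = 3 - 5 = -2)
d(a) = (-2 + a)/(a + sqrt(2)*sqrt(a)) (d(a) = (a - 2)/(a + sqrt(a + a)) = (-2 + a)/(a + sqrt(2*a)) = (-2 + a)/(a + sqrt(2)*sqrt(a)))
d(2) - 10*(-12) = (-2 + 2)/(2 + sqrt(2)*sqrt(2)) - 10*(-12) = 0/(2 + 2) + 120 = 0/4 + 120 = (1/4)*0 + 120 = 0 + 120 = 120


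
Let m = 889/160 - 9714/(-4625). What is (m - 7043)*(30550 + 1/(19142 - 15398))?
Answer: -9161165388371479/42624000 ≈ -2.1493e+8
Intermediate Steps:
m = 1133173/148000 (m = 889*(1/160) - 9714*(-1/4625) = 889/160 + 9714/4625 = 1133173/148000 ≈ 7.6566)
(m - 7043)*(30550 + 1/(19142 - 15398)) = (1133173/148000 - 7043)*(30550 + 1/(19142 - 15398)) = -1041230827*(30550 + 1/3744)/148000 = -1041230827/148000*114379201/3744 = -9161165388371479/42624000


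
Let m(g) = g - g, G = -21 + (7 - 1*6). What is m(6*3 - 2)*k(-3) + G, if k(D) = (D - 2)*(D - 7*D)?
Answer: -20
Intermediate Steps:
G = -20 (G = -21 + (7 - 6) = -21 + 1 = -20)
m(g) = 0
k(D) = -6*D*(-2 + D) (k(D) = (-2 + D)*(-6*D) = -6*D*(-2 + D))
m(6*3 - 2)*k(-3) + G = 0*(6*(-3)*(2 - 1*(-3))) - 20 = 0*(6*(-3)*(2 + 3)) - 20 = 0*(6*(-3)*5) - 20 = 0*(-90) - 20 = 0 - 20 = -20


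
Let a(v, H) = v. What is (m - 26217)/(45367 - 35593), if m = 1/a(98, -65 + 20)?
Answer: -2569265/957852 ≈ -2.6823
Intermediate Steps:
m = 1/98 ≈ 0.010204
(m - 26217)/(45367 - 35593) = (1/98 - 26217)/(45367 - 35593) = -2569265/98/9774 = -2569265/98*1/9774 = -2569265/957852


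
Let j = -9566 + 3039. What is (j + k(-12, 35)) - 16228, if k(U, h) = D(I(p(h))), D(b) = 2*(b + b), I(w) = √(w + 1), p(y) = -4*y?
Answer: -22755 + 4*I*√139 ≈ -22755.0 + 47.159*I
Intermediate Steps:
I(w) = √(1 + w)
D(b) = 4*b (D(b) = 2*(2*b) = 4*b)
k(U, h) = 4*√(1 - 4*h)
j = -6527
(j + k(-12, 35)) - 16228 = (-6527 + 4*√(1 - 4*35)) - 16228 = (-6527 + 4*√(1 - 140)) - 16228 = (-6527 + 4*√(-139)) - 16228 = (-6527 + 4*(I*√139)) - 16228 = (-6527 + 4*I*√139) - 16228 = -22755 + 4*I*√139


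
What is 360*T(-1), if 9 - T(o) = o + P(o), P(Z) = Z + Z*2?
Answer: 4680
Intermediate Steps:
P(Z) = 3*Z (P(Z) = Z + 2*Z = 3*Z)
T(o) = 9 - 4*o (T(o) = 9 - (o + 3*o) = 9 - 4*o)
360*T(-1) = 360*(9 - 4*(-1)) = 360*(9 + 4) = 360*13 = 4680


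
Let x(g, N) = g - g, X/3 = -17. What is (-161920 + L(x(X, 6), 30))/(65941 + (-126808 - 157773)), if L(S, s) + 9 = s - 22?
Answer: 161921/218640 ≈ 0.74058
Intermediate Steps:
X = -51 (X = 3*(-17) = -51)
x(g, N) = 0
L(S, s) = -31 + s (L(S, s) = -9 + (s - 22) = -9 + (-22 + s) = -31 + s)
(-161920 + L(x(X, 6), 30))/(65941 + (-126808 - 157773)) = (-161920 + (-31 + 30))/(65941 + (-126808 - 157773)) = (-161920 - 1)/(65941 - 284581) = -161921/(-218640) = -161921*(-1/218640) = 161921/218640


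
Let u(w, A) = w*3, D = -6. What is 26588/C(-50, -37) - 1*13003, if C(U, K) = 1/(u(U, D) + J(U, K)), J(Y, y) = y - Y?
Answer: -3655559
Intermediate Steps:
u(w, A) = 3*w
C(U, K) = 1/(K + 2*U) (C(U, K) = 1/(3*U + (K - U)) = 1/(K + 2*U))
26588/C(-50, -37) - 1*13003 = 26588/(1/(-37 + 2*(-50))) - 1*13003 = 26588/(1/(-37 - 100)) - 13003 = 26588/(1/(-137)) - 13003 = 26588/(-1/137) - 13003 = 26588*(-137) - 13003 = -3642556 - 13003 = -3655559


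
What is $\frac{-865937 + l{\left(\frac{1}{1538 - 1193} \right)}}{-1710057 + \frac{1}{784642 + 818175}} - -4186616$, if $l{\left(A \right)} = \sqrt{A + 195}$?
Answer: $\frac{11475132477889422417}{2740908430568} - \frac{1602817 \sqrt{47955}}{42982427661180} \approx 4.1866 \cdot 10^{6}$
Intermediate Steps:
$l{\left(A \right)} = \sqrt{195 + A}$
$\frac{-865937 + l{\left(\frac{1}{1538 - 1193} \right)}}{-1710057 + \frac{1}{784642 + 818175}} - -4186616 = \frac{-865937 + \sqrt{195 + \frac{1}{1538 - 1193}}}{-1710057 + \frac{1}{784642 + 818175}} - -4186616 = \frac{-865937 + \sqrt{195 + \frac{1}{345}}}{-1710057 + \frac{1}{1602817}} + 4186616 = \frac{-865937 + \sqrt{\frac{67276}{345}}}{- \frac{2740908430568}{1602817}} + 4186616 = \left(-865937 + \frac{22 \sqrt{47955}}{345}\right) \left(- \frac{1602817}{2740908430568}\right) + 4186616 = \left(\frac{1387938544529}{2740908430568} - \frac{1602817 \sqrt{47955}}{42982427661180}\right) + 4186616 = \frac{11475132477889422417}{2740908430568} - \frac{1602817 \sqrt{47955}}{42982427661180}$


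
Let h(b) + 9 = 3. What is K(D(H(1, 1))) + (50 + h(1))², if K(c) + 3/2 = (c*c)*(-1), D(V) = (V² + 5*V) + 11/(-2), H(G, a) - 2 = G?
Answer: 6369/4 ≈ 1592.3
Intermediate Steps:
h(b) = -6 (h(b) = -9 + 3 = -6)
H(G, a) = 2 + G
D(V) = -11/2 + V² + 5*V (D(V) = (V² + 5*V) + 11*(-½) = (V² + 5*V) - 11/2 = -11/2 + V² + 5*V)
K(c) = -3/2 - c² (K(c) = -3/2 + (c*c)*(-1) = -3/2 + c²*(-1) = -3/2 - c²)
K(D(H(1, 1))) + (50 + h(1))² = (-3/2 - (-11/2 + (2 + 1)² + 5*(2 + 1))²) + (50 - 6)² = (-3/2 - (-11/2 + 3² + 5*3)²) + 44² = (-3/2 - (-11/2 + 9 + 15)²) + 1936 = (-3/2 - (37/2)²) + 1936 = (-3/2 - 1*1369/4) + 1936 = (-3/2 - 1369/4) + 1936 = -1375/4 + 1936 = 6369/4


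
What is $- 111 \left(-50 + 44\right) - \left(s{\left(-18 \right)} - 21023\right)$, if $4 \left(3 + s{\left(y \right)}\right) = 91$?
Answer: $\frac{86677}{4} \approx 21669.0$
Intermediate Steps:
$s{\left(y \right)} = \frac{79}{4}$ ($s{\left(y \right)} = -3 + \frac{1}{4} \cdot 91 = -3 + \frac{91}{4} = \frac{79}{4}$)
$- 111 \left(-50 + 44\right) - \left(s{\left(-18 \right)} - 21023\right) = - 111 \left(-50 + 44\right) - \left(\frac{79}{4} - 21023\right) = \left(-111\right) \left(-6\right) - - \frac{84013}{4} = 666 + \frac{84013}{4} = \frac{86677}{4}$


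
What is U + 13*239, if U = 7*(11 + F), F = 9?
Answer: 3247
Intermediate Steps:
U = 140 (U = 7*(11 + 9) = 7*20 = 140)
U + 13*239 = 140 + 13*239 = 140 + 3107 = 3247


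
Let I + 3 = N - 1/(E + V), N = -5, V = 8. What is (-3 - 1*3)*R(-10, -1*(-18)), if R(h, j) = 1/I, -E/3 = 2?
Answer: 12/17 ≈ 0.70588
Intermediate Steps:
E = -6 (E = -3*2 = -6)
I = -17/2 (I = -3 + (-5 - 1/(-6 + 8)) = -3 + (-5 - 1/2) = -3 + (-5 - 1*½) = -3 + (-5 - ½) = -3 - 11/2 = -17/2 ≈ -8.5000)
R(h, j) = -2/17 (R(h, j) = 1/(-17/2) = -2/17)
(-3 - 1*3)*R(-10, -1*(-18)) = (-3 - 1*3)*(-2/17) = (-3 - 3)*(-2/17) = -6*(-2/17) = 12/17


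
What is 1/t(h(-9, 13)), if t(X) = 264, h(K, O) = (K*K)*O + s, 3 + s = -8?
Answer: 1/264 ≈ 0.0037879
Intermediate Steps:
s = -11 (s = -3 - 8 = -11)
h(K, O) = -11 + O*K² (h(K, O) = (K*K)*O - 11 = K²*O - 11 = O*K² - 11 = -11 + O*K²)
1/t(h(-9, 13)) = 1/264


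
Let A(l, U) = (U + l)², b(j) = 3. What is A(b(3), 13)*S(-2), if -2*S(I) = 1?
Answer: -128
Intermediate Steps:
S(I) = -½ (S(I) = -½*1 = -½)
A(b(3), 13)*S(-2) = (13 + 3)²*(-½) = 16²*(-½) = 256*(-½) = -128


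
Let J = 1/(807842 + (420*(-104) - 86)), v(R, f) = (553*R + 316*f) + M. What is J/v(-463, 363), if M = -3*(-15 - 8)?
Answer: -1/107934903912 ≈ -9.2648e-12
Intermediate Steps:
M = 69 (M = -3*(-23) = 69)
v(R, f) = 69 + 316*f + 553*R (v(R, f) = (553*R + 316*f) + 69 = (316*f + 553*R) + 69 = 69 + 316*f + 553*R)
J = 1/764076 (J = 1/(807842 + (-43680 - 86)) = 1/(807842 - 43766) = 1/764076 ≈ 1.3088e-6)
J/v(-463, 363) = 1/(764076*(69 + 316*363 + 553*(-463))) = 1/(764076*(69 + 114708 - 256039)) = (1/764076)/(-141262) = (1/764076)*(-1/141262) = -1/107934903912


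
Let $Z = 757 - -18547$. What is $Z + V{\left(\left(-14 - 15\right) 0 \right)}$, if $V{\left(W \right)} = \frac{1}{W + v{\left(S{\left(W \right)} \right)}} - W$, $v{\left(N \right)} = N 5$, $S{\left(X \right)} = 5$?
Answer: $\frac{482601}{25} \approx 19304.0$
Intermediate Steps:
$v{\left(N \right)} = 5 N$
$V{\left(W \right)} = \frac{1}{25 + W} - W$ ($V{\left(W \right)} = \frac{1}{W + 5 \cdot 5} - W = \frac{1}{W + 25} - W = \frac{1}{25 + W} - W$)
$Z = 19304$ ($Z = 757 + 18547 = 19304$)
$Z + V{\left(\left(-14 - 15\right) 0 \right)} = 19304 + \frac{1 - \left(\left(-14 - 15\right) 0\right)^{2} - 25 \left(-14 - 15\right) 0}{25 + \left(-14 - 15\right) 0} = 19304 + \frac{1 - \left(\left(-29\right) 0\right)^{2} - 25 \left(\left(-29\right) 0\right)}{25 - 0} = 19304 + \frac{1 - 0^{2} - 0}{25 + 0} = 19304 + \frac{1 - 0 + 0}{25} = 19304 + \frac{1 + 0 + 0}{25} = 19304 + \frac{1}{25} \cdot 1 = 19304 + \frac{1}{25} = \frac{482601}{25}$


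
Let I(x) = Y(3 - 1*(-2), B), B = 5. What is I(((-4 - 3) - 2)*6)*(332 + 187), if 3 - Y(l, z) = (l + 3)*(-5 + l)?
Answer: 1557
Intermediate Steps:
Y(l, z) = 3 - (-5 + l)*(3 + l) (Y(l, z) = 3 - (l + 3)*(-5 + l) = 3 - (3 + l)*(-5 + l) = 3 - (-5 + l)*(3 + l))
I(x) = 3 (I(x) = 18 - (3 - 1*(-2))² + 2*(3 - 1*(-2)) = 18 - (3 + 2)² + 2*(3 + 2) = 18 - 1*5² + 2*5 = 18 - 1*25 + 10 = 18 - 25 + 10 = 3)
I(((-4 - 3) - 2)*6)*(332 + 187) = 3*(332 + 187) = 3*519 = 1557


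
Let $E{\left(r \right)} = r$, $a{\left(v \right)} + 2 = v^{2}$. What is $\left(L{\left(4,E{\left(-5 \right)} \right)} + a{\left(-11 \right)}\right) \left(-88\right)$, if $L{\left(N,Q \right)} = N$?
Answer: $-10824$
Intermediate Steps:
$a{\left(v \right)} = -2 + v^{2}$
$\left(L{\left(4,E{\left(-5 \right)} \right)} + a{\left(-11 \right)}\right) \left(-88\right) = \left(4 - \left(2 - \left(-11\right)^{2}\right)\right) \left(-88\right) = \left(4 + \left(-2 + 121\right)\right) \left(-88\right) = \left(4 + 119\right) \left(-88\right) = 123 \left(-88\right) = -10824$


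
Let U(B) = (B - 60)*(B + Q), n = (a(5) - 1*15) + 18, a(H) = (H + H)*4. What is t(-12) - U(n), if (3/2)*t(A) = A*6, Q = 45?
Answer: 1448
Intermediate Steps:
a(H) = 8*H (a(H) = (2*H)*4 = 8*H)
t(A) = 4*A (t(A) = 2*(A*6)/3 = 2*(6*A)/3 = 4*A)
n = 43 (n = (8*5 - 1*15) + 18 = (40 - 15) + 18 = 25 + 18 = 43)
U(B) = (-60 + B)*(45 + B) (U(B) = (B - 60)*(B + 45) = (-60 + B)*(45 + B))
t(-12) - U(n) = 4*(-12) - (-2700 + 43**2 - 15*43) = -48 - (-2700 + 1849 - 645) = -48 - 1*(-1496) = -48 + 1496 = 1448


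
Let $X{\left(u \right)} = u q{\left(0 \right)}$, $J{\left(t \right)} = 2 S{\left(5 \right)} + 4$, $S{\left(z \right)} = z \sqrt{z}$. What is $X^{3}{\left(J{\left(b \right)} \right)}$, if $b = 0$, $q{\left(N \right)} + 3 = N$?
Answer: $-163728 - 147960 \sqrt{5} \approx -4.9458 \cdot 10^{5}$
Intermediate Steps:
$S{\left(z \right)} = z^{\frac{3}{2}}$
$q{\left(N \right)} = -3 + N$
$J{\left(t \right)} = 4 + 10 \sqrt{5}$ ($J{\left(t \right)} = 2 \cdot 5^{\frac{3}{2}} + 4 = 2 \cdot 5 \sqrt{5} + 4 = 10 \sqrt{5} + 4 = 4 + 10 \sqrt{5}$)
$X{\left(u \right)} = - 3 u$ ($X{\left(u \right)} = u \left(-3 + 0\right) = u \left(-3\right) = - 3 u$)
$X^{3}{\left(J{\left(b \right)} \right)} = \left(- 3 \left(4 + 10 \sqrt{5}\right)\right)^{3} = \left(-12 - 30 \sqrt{5}\right)^{3}$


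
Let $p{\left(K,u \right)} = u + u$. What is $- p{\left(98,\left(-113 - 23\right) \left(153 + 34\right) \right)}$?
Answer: $50864$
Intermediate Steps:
$p{\left(K,u \right)} = 2 u$
$- p{\left(98,\left(-113 - 23\right) \left(153 + 34\right) \right)} = - 2 \left(-113 - 23\right) \left(153 + 34\right) = - 2 \left(\left(-136\right) 187\right) = - 2 \left(-25432\right) = \left(-1\right) \left(-50864\right) = 50864$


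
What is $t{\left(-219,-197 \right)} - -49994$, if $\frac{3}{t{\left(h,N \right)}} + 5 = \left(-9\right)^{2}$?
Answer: $\frac{3799547}{76} \approx 49994.0$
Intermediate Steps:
$t{\left(h,N \right)} = \frac{3}{76}$ ($t{\left(h,N \right)} = \frac{3}{-5 + \left(-9\right)^{2}} = \frac{3}{-5 + 81} = \frac{3}{76}$)
$t{\left(-219,-197 \right)} - -49994 = \frac{3}{76} - -49994 = \frac{3}{76} + 49994 = \frac{3799547}{76}$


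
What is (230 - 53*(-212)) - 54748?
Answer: -43282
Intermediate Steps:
(230 - 53*(-212)) - 54748 = (230 + 11236) - 54748 = 11466 - 54748 = -43282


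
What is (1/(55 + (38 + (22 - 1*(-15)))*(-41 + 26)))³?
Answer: -1/1225043000 ≈ -8.1630e-10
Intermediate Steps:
(1/(55 + (38 + (22 - 1*(-15)))*(-41 + 26)))³ = (1/(55 + (38 + (22 + 15))*(-15)))³ = (1/(55 + (38 + 37)*(-15)))³ = (1/(55 + 75*(-15)))³ = (1/(55 - 1125))³ = (1/(-1070))³ = (-1/1070)³ = -1/1225043000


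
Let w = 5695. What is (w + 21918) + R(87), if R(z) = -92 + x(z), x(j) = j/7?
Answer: 192734/7 ≈ 27533.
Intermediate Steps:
x(j) = j/7 (x(j) = j*(⅐) = j/7)
R(z) = -92 + z/7
(w + 21918) + R(87) = (5695 + 21918) + (-92 + (⅐)*87) = 27613 + (-92 + 87/7) = 27613 - 557/7 = 192734/7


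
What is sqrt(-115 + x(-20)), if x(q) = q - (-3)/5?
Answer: 4*I*sqrt(210)/5 ≈ 11.593*I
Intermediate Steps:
x(q) = 3/5 + q (x(q) = q - (-3)/5 = q - 1*(-3/5) = q + 3/5 = 3/5 + q)
sqrt(-115 + x(-20)) = sqrt(-115 + (3/5 - 20)) = sqrt(-115 - 97/5) = sqrt(-672/5) = 4*I*sqrt(210)/5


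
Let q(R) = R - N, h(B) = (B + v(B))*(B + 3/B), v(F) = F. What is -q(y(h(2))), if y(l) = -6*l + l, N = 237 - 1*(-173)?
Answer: 480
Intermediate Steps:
N = 410 (N = 237 + 173 = 410)
h(B) = 2*B*(B + 3/B) (h(B) = (B + B)*(B + 3/B) = (2*B)*(B + 3/B) = 2*B*(B + 3/B))
y(l) = -5*l
q(R) = -410 + R (q(R) = R - 1*410 = R - 410 = -410 + R)
-q(y(h(2))) = -(-410 - 5*(6 + 2*2²)) = -(-410 - 5*(6 + 2*4)) = -(-410 - 5*(6 + 8)) = -(-410 - 5*14) = -(-410 - 70) = -1*(-480) = 480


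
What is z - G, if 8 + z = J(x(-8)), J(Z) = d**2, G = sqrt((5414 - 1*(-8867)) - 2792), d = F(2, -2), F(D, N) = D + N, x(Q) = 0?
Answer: -8 - sqrt(11489) ≈ -115.19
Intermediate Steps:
d = 0 (d = 2 - 2 = 0)
G = sqrt(11489) (G = sqrt((5414 + 8867) - 2792) = sqrt(14281 - 2792) = sqrt(11489) ≈ 107.19)
J(Z) = 0 (J(Z) = 0**2 = 0)
z = -8 (z = -8 + 0 = -8)
z - G = -8 - sqrt(11489)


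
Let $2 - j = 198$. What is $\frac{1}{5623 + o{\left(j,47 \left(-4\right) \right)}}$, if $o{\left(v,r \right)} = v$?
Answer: $\frac{1}{5427} \approx 0.00018426$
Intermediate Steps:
$j = -196$ ($j = 2 - 198 = -196$)
$\frac{1}{5623 + o{\left(j,47 \left(-4\right) \right)}} = \frac{1}{5623 - 196} = \frac{1}{5427}$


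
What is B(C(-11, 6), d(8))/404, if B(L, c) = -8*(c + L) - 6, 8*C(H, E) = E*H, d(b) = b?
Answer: -1/101 ≈ -0.0099010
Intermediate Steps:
C(H, E) = E*H/8 (C(H, E) = (E*H)/8 = E*H/8)
B(L, c) = -6 - 8*L - 8*c (B(L, c) = -8*(L + c) - 6 = (-8*L - 8*c) - 6 = -6 - 8*L - 8*c)
B(C(-11, 6), d(8))/404 = (-6 - 6*(-11) - 8*8)/404 = (-6 - 8*(-33/4) - 64)*(1/404) = (-6 + 66 - 64)*(1/404) = -4*1/404 = -1/101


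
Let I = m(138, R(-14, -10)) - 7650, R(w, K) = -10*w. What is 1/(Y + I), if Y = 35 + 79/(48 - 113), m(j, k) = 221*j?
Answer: 65/1487316 ≈ 4.3703e-5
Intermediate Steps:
I = 22848 (I = 221*138 - 7650 = 30498 - 7650 = 22848)
Y = 2196/65 (Y = 35 + 79/(-65) = 35 + 79*(-1/65) = 35 - 79/65 = 2196/65 ≈ 33.785)
1/(Y + I) = 1/(2196/65 + 22848) = 1/(1487316/65) = 65/1487316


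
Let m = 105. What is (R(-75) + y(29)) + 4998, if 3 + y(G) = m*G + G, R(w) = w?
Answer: 7994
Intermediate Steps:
y(G) = -3 + 106*G (y(G) = -3 + (105*G + G) = -3 + 106*G)
(R(-75) + y(29)) + 4998 = (-75 + (-3 + 106*29)) + 4998 = (-75 + (-3 + 3074)) + 4998 = (-75 + 3071) + 4998 = 2996 + 4998 = 7994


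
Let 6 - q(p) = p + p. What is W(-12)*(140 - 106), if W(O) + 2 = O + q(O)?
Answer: 544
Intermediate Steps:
q(p) = 6 - 2*p (q(p) = 6 - (p + p) = 6 - 2*p)
W(O) = 4 - O (W(O) = -2 + (O + (6 - 2*O)) = -2 + (6 - O) = 4 - O)
W(-12)*(140 - 106) = (4 - 1*(-12))*(140 - 106) = (4 + 12)*34 = 16*34 = 544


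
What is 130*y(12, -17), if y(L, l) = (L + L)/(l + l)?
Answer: -1560/17 ≈ -91.765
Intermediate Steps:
y(L, l) = L/l (y(L, l) = (2*L)/((2*l)) = (2*L)*(1/(2*l)) = L/l)
130*y(12, -17) = 130*(12/(-17)) = 130*(12*(-1/17)) = 130*(-12/17) = -1560/17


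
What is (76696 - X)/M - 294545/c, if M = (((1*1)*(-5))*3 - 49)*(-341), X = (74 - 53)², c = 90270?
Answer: 45538877/197005248 ≈ 0.23116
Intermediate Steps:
X = 441 (X = 21² = 441)
M = 21824 (M = ((1*(-5))*3 - 49)*(-341) = (-5*3 - 49)*(-341) = (-15 - 49)*(-341) = -64*(-341) = 21824)
(76696 - X)/M - 294545/c = (76696 - 1*441)/21824 - 294545/90270 = (76696 - 441)*(1/21824) - 294545*1/90270 = 76255*(1/21824) - 58909/18054 = 76255/21824 - 58909/18054 = 45538877/197005248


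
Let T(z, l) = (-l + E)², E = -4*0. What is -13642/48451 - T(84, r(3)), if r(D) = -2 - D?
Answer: -1224917/48451 ≈ -25.282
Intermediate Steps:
E = 0
T(z, l) = l² (T(z, l) = (-l + 0)² = (-l)² = l²)
-13642/48451 - T(84, r(3)) = -13642/48451 - (-2 - 1*3)² = -13642*1/48451 - (-2 - 3)² = -13642/48451 - 1*(-5)² = -13642/48451 - 1*25 = -13642/48451 - 25 = -1224917/48451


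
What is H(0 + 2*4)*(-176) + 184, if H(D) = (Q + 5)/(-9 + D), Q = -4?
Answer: 360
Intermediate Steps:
H(D) = 1/(-9 + D) (H(D) = (-4 + 5)/(-9 + D) = 1/(-9 + D))
H(0 + 2*4)*(-176) + 184 = -176/(-9 + (0 + 2*4)) + 184 = -176/(-9 + (0 + 8)) + 184 = -176/(-9 + 8) + 184 = -176/(-1) + 184 = -1*(-176) + 184 = 176 + 184 = 360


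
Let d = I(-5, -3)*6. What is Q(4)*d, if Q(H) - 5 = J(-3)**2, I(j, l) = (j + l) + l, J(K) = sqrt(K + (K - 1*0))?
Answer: 66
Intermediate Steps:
J(K) = sqrt(2)*sqrt(K) (J(K) = sqrt(K + (K + 0)) = sqrt(K + K) = sqrt(2*K) = sqrt(2)*sqrt(K))
I(j, l) = j + 2*l
Q(H) = -1 (Q(H) = 5 + (sqrt(2)*sqrt(-3))**2 = 5 + (sqrt(2)*(I*sqrt(3)))**2 = 5 + (I*sqrt(6))**2 = 5 - 6 = -1)
d = -66 (d = (-5 + 2*(-3))*6 = (-5 - 6)*6 = -11*6 = -66)
Q(4)*d = -1*(-66) = 66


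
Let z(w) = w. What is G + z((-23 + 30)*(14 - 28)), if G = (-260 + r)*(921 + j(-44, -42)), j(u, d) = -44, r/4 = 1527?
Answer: 5128598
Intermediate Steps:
r = 6108 (r = 4*1527 = 6108)
G = 5128696 (G = (-260 + 6108)*(921 - 44) = 5848*877 = 5128696)
G + z((-23 + 30)*(14 - 28)) = 5128696 + (-23 + 30)*(14 - 28) = 5128696 + 7*(-14) = 5128696 - 98 = 5128598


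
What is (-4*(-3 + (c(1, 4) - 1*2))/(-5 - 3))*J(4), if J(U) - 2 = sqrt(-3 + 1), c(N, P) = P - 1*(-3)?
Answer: 2 + I*sqrt(2) ≈ 2.0 + 1.4142*I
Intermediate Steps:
c(N, P) = 3 + P (c(N, P) = P + 3 = 3 + P)
J(U) = 2 + I*sqrt(2) (J(U) = 2 + sqrt(-3 + 1) = 2 + sqrt(-2) = 2 + I*sqrt(2))
(-4*(-3 + (c(1, 4) - 1*2))/(-5 - 3))*J(4) = (-4*(-3 + ((3 + 4) - 1*2))/(-5 - 3))*(2 + I*sqrt(2)) = (-4*(-3 + (7 - 2))/(-8))*(2 + I*sqrt(2)) = (-4*(-3 + 5)*(-1)/8)*(2 + I*sqrt(2)) = (-8*(-1)/8)*(2 + I*sqrt(2)) = (-4*(-1/4))*(2 + I*sqrt(2)) = 1*(2 + I*sqrt(2)) = 2 + I*sqrt(2)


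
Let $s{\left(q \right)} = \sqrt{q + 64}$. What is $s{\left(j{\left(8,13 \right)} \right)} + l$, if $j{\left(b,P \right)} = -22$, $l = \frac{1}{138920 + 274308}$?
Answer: $\frac{1}{413228} + \sqrt{42} \approx 6.4807$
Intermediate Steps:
$l = \frac{1}{413228} \approx 2.42 \cdot 10^{-6}$
$s{\left(q \right)} = \sqrt{64 + q}$
$s{\left(j{\left(8,13 \right)} \right)} + l = \sqrt{64 - 22} + \frac{1}{413228} = \sqrt{42} + \frac{1}{413228} = \frac{1}{413228} + \sqrt{42}$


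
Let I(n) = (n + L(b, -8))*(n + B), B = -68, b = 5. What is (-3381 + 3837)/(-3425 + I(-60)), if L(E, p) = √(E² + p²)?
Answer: 1940280/16646849 + 58368*√89/16646849 ≈ 0.14963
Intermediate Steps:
I(n) = (-68 + n)*(n + √89) (I(n) = (n + √(5² + (-8)²))*(n - 68) = (n + √(25 + 64))*(-68 + n) = (n + √89)*(-68 + n) = (-68 + n)*(n + √89))
(-3381 + 3837)/(-3425 + I(-60)) = (-3381 + 3837)/(-3425 + ((-60)² - 68*(-60) - 68*√89 - 60*√89)) = 456/(-3425 + (3600 + 4080 - 68*√89 - 60*√89)) = 456/(-3425 + (7680 - 128*√89)) = 456/(4255 - 128*√89)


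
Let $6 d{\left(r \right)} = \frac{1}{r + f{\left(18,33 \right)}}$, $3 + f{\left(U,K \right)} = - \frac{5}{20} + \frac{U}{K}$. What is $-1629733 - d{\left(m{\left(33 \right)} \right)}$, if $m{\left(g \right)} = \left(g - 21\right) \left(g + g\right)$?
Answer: $- \frac{169796992093}{104187} \approx -1.6297 \cdot 10^{6}$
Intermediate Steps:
$f{\left(U,K \right)} = - \frac{13}{4} + \frac{U}{K}$ ($f{\left(U,K \right)} = -3 + \left(- \frac{5}{20} + \frac{U}{K}\right) = -3 + \left(\left(-5\right) \frac{1}{20} + \frac{U}{K}\right) = -3 - \left(\frac{1}{4} - \frac{U}{K}\right) = - \frac{13}{4} + \frac{U}{K}$)
$m{\left(g \right)} = 2 g \left(-21 + g\right)$ ($m{\left(g \right)} = \left(-21 + g\right) 2 g = 2 g \left(-21 + g\right)$)
$d{\left(r \right)} = \frac{1}{6 \left(- \frac{119}{44} + r\right)}$ ($d{\left(r \right)} = \frac{1}{6 \left(r - \left(\frac{13}{4} - \frac{18}{33}\right)\right)} = \frac{1}{6 \left(r + \left(- \frac{13}{4} + 18 \cdot \frac{1}{33}\right)\right)} = \frac{1}{6 \left(r + \left(- \frac{13}{4} + \frac{6}{11}\right)\right)} = \frac{1}{6 \left(r - \frac{119}{44}\right)} = \frac{1}{6 \left(- \frac{119}{44} + r\right)}$)
$-1629733 - d{\left(m{\left(33 \right)} \right)} = -1629733 - \frac{22}{3 \left(-119 + 44 \cdot 2 \cdot 33 \left(-21 + 33\right)\right)} = -1629733 - \frac{22}{3 \left(-119 + 44 \cdot 2 \cdot 33 \cdot 12\right)} = -1629733 - \frac{22}{3 \left(-119 + 44 \cdot 792\right)} = -1629733 - \frac{22}{3 \left(-119 + 34848\right)} = -1629733 - \frac{22}{3 \cdot 34729} = -1629733 - \frac{22}{3} \cdot \frac{1}{34729} = -1629733 - \frac{22}{104187} = - \frac{169796992093}{104187}$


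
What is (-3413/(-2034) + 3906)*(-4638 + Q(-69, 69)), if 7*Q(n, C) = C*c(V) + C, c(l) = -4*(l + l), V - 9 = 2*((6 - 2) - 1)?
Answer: -15395696329/678 ≈ -2.2708e+7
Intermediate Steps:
V = 15 (V = 9 + 2*((6 - 2) - 1) = 9 + 2*(4 - 1) = 9 + 2*3 = 9 + 6 = 15)
c(l) = -8*l
Q(n, C) = -17*C (Q(n, C) = (C*(-8*15) + C)/7 = (C*(-120) + C)/7 = (-120*C + C)/7 = (-119*C)/7 = -17*C)
(-3413/(-2034) + 3906)*(-4638 + Q(-69, 69)) = (-3413/(-2034) + 3906)*(-4638 - 17*69) = (-3413*(-1/2034) + 3906)*(-4638 - 1173) = (3413/2034 + 3906)*(-5811) = (7948217/2034)*(-5811) = -15395696329/678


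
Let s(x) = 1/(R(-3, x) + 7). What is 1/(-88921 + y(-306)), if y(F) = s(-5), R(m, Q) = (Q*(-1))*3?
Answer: -22/1956261 ≈ -1.1246e-5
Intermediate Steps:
R(m, Q) = -3*Q (R(m, Q) = -Q*3 = -3*Q)
s(x) = 1/(7 - 3*x) (s(x) = 1/(-3*x + 7) = 1/(7 - 3*x))
y(F) = 1/22 (y(F) = -1/(-7 + 3*(-5)) = -1/(-7 - 15) = -1/(-22) = -1*(-1/22) = 1/22)
1/(-88921 + y(-306)) = 1/(-88921 + 1/22) = 1/(-1956261/22) = -22/1956261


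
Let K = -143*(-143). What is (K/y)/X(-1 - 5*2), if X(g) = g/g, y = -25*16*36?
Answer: -20449/14400 ≈ -1.4201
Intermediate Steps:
y = -14400 (y = -400*36 = -14400)
X(g) = 1
K = 20449
(K/y)/X(-1 - 5*2) = (20449/(-14400))/1 = (20449*(-1/14400))*1 = -20449/14400*1 = -20449/14400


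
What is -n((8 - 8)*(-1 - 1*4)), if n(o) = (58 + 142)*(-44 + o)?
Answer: 8800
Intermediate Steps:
n(o) = -8800 + 200*o (n(o) = 200*(-44 + o) = -8800 + 200*o)
-n((8 - 8)*(-1 - 1*4)) = -(-8800 + 200*((8 - 8)*(-1 - 1*4))) = -(-8800 + 200*(0*(-1 - 4))) = -(-8800 + 200*(0*(-5))) = -(-8800 + 200*0) = -(-8800 + 0) = -1*(-8800) = 8800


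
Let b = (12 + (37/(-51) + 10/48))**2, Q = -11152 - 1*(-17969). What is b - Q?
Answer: -1112835863/166464 ≈ -6685.1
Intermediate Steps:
Q = 6817 (Q = -11152 + 17969 = 6817)
b = 21949225/166464 (b = (12 + (37*(-1/51) + 10*(1/48)))**2 = (12 + (-37/51 + 5/24))**2 = (12 - 211/408)**2 = (4685/408)**2 = 21949225/166464 ≈ 131.86)
b - Q = 21949225/166464 - 1*6817 = 21949225/166464 - 6817 = -1112835863/166464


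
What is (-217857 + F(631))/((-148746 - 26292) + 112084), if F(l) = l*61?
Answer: 89683/31477 ≈ 2.8492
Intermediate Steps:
F(l) = 61*l
(-217857 + F(631))/((-148746 - 26292) + 112084) = (-217857 + 61*631)/((-148746 - 26292) + 112084) = (-217857 + 38491)/(-175038 + 112084) = -179366/(-62954) = -179366*(-1/62954) = 89683/31477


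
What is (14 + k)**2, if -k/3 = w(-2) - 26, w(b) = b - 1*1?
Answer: 10201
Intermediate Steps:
w(b) = -1 + b (w(b) = b - 1 = -1 + b)
k = 87 (k = -3*((-1 - 2) - 26) = -3*(-3 - 26) = -3*(-29) = 87)
(14 + k)**2 = (14 + 87)**2 = 101**2 = 10201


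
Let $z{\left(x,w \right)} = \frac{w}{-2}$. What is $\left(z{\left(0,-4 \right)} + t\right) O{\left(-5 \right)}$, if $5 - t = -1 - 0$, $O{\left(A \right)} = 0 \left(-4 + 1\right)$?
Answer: $0$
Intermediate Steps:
$z{\left(x,w \right)} = - \frac{w}{2}$ ($z{\left(x,w \right)} = w \left(- \frac{1}{2}\right) = - \frac{w}{2}$)
$O{\left(A \right)} = 0$ ($O{\left(A \right)} = 0 \left(-3\right) = 0$)
$t = 6$ ($t = 5 - \left(-1 - 0\right) = 5 - \left(-1 + 0\right) = 5 - -1 = 5 + 1 = 6$)
$\left(z{\left(0,-4 \right)} + t\right) O{\left(-5 \right)} = \left(\left(- \frac{1}{2}\right) \left(-4\right) + 6\right) 0 = \left(2 + 6\right) 0 = 8 \cdot 0 = 0$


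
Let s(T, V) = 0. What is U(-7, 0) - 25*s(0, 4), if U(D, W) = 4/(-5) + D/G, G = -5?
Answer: 3/5 ≈ 0.60000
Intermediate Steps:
U(D, W) = -4/5 - D/5 (U(D, W) = 4/(-5) + D/(-5) = 4*(-1/5) + D*(-1/5) = -4/5 - D/5)
U(-7, 0) - 25*s(0, 4) = (-4/5 - 1/5*(-7)) - 25*0 = (-4/5 + 7/5) + 0 = 3/5 + 0 = 3/5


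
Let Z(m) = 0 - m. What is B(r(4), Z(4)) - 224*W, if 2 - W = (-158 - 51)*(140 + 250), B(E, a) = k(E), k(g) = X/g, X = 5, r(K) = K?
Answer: -73034747/4 ≈ -1.8259e+7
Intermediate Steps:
Z(m) = -m
k(g) = 5/g
B(E, a) = 5/E
W = 81512 (W = 2 - (-158 - 51)*(140 + 250) = 2 - (-209)*390 = 2 - 1*(-81510) = 2 + 81510 = 81512)
B(r(4), Z(4)) - 224*W = 5/4 - 224*81512 = 5*(¼) - 18258688 = 5/4 - 18258688 = -73034747/4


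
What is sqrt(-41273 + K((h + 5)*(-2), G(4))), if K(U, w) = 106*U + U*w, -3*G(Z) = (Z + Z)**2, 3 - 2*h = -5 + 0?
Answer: I*sqrt(42797) ≈ 206.87*I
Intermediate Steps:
h = 4 (h = 3/2 - (-5 + 0)/2 = 3/2 - 1/2*(-5) = 3/2 + 5/2 = 4)
G(Z) = -4*Z**2/3 (G(Z) = -(Z + Z)**2/3 = -4*Z**2/3)
sqrt(-41273 + K((h + 5)*(-2), G(4))) = sqrt(-41273 + ((4 + 5)*(-2))*(106 - 4/3*4**2)) = sqrt(-41273 + (9*(-2))*(106 - 4/3*16)) = sqrt(-41273 - 18*(106 - 64/3)) = sqrt(-41273 - 18*254/3) = sqrt(-41273 - 1524) = sqrt(-42797) = I*sqrt(42797)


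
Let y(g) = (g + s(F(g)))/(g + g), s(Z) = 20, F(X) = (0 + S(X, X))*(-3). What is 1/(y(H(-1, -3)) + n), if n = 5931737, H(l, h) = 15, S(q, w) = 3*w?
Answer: 6/35590429 ≈ 1.6858e-7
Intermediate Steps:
F(X) = -9*X (F(X) = (0 + 3*X)*(-3) = (3*X)*(-3) = -9*X)
y(g) = (20 + g)/(2*g) (y(g) = (g + 20)/(g + g) = (20 + g)/((2*g)) = (20 + g)*(1/(2*g)) = (20 + g)/(2*g))
1/(y(H(-1, -3)) + n) = 1/((1/2)*(20 + 15)/15 + 5931737) = 1/((1/2)*(1/15)*35 + 5931737) = 1/(7/6 + 5931737) = 1/(35590429/6) = 6/35590429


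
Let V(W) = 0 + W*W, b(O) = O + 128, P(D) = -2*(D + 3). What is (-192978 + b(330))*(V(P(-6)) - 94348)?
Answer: 18156946240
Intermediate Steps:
P(D) = -6 - 2*D (P(D) = -2*(3 + D) = -6 - 2*D)
b(O) = 128 + O
V(W) = W² (V(W) = 0 + W² = W²)
(-192978 + b(330))*(V(P(-6)) - 94348) = (-192978 + (128 + 330))*((-6 - 2*(-6))² - 94348) = (-192978 + 458)*((-6 + 12)² - 94348) = -192520*(6² - 94348) = -192520*(36 - 94348) = -192520*(-94312) = 18156946240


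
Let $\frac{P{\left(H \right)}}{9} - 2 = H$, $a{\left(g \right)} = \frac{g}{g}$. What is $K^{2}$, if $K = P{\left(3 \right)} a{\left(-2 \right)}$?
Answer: $2025$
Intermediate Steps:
$a{\left(g \right)} = 1$
$P{\left(H \right)} = 18 + 9 H$
$K = 45$ ($K = \left(18 + 9 \cdot 3\right) 1 = \left(18 + 27\right) 1 = 45 \cdot 1 = 45$)
$K^{2} = 45^{2} = 2025$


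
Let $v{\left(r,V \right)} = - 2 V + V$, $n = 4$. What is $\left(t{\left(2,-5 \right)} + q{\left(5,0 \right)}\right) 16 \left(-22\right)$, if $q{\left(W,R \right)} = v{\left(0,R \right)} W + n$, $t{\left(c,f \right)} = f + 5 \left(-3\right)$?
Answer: $5632$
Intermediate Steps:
$t{\left(c,f \right)} = -15 + f$ ($t{\left(c,f \right)} = f - 15 = -15 + f$)
$v{\left(r,V \right)} = - V$
$q{\left(W,R \right)} = 4 - R W$ ($q{\left(W,R \right)} = - R W + 4 = 4 - R W$)
$\left(t{\left(2,-5 \right)} + q{\left(5,0 \right)}\right) 16 \left(-22\right) = \left(\left(-15 - 5\right) + \left(4 - 0 \cdot 5\right)\right) 16 \left(-22\right) = \left(-20 + \left(4 + 0\right)\right) 16 \left(-22\right) = \left(-20 + 4\right) 16 \left(-22\right) = \left(-16\right) 16 \left(-22\right) = \left(-256\right) \left(-22\right) = 5632$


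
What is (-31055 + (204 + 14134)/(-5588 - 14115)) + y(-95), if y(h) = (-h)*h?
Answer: -789710578/19703 ≈ -40081.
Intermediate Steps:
y(h) = -h**2
(-31055 + (204 + 14134)/(-5588 - 14115)) + y(-95) = (-31055 + (204 + 14134)/(-5588 - 14115)) - 1*(-95)**2 = (-31055 + 14338/(-19703)) - 1*9025 = (-31055 + 14338*(-1/19703)) - 9025 = (-31055 - 14338/19703) - 9025 = -611891003/19703 - 9025 = -789710578/19703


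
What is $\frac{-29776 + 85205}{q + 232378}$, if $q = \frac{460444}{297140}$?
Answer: $\frac{4117543265}{17262314841} \approx 0.23853$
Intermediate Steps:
$q = \frac{115111}{74285}$ ($q = 460444 \cdot \frac{1}{297140} = \frac{115111}{74285} \approx 1.5496$)
$\frac{-29776 + 85205}{q + 232378} = \frac{-29776 + 85205}{\frac{115111}{74285} + 232378} = \frac{55429}{\frac{17262314841}{74285}} = 55429 \cdot \frac{74285}{17262314841} = \frac{4117543265}{17262314841}$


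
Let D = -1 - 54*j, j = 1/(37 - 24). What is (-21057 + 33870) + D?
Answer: 166502/13 ≈ 12808.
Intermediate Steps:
j = 1/13 ≈ 0.076923
D = -67/13 (D = -1 - 54*1/13 = -1 - 54/13 = -67/13 ≈ -5.1538)
(-21057 + 33870) + D = (-21057 + 33870) - 67/13 = 12813 - 67/13 = 166502/13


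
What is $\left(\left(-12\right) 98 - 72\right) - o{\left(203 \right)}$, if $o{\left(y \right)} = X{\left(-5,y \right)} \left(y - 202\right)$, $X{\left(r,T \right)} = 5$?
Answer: $-1253$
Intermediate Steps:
$o{\left(y \right)} = -1010 + 5 y$ ($o{\left(y \right)} = 5 \left(y - 202\right) = 5 \left(-202 + y\right) = -1010 + 5 y$)
$\left(\left(-12\right) 98 - 72\right) - o{\left(203 \right)} = \left(\left(-12\right) 98 - 72\right) - \left(-1010 + 5 \cdot 203\right) = \left(-1176 - 72\right) - \left(-1010 + 1015\right) = -1248 - 5 = -1253$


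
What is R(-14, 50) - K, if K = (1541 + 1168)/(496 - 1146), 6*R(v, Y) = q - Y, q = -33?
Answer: -9424/975 ≈ -9.6656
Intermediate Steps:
R(v, Y) = -11/2 - Y/6 (R(v, Y) = (-33 - Y)/6 = -11/2 - Y/6)
K = -2709/650 (K = 2709/(-650) = 2709*(-1/650) = -2709/650 ≈ -4.1677)
R(-14, 50) - K = (-11/2 - ⅙*50) - 1*(-2709/650) = (-11/2 - 25/3) + 2709/650 = -83/6 + 2709/650 = -9424/975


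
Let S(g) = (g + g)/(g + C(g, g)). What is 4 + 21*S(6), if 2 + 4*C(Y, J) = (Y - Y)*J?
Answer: 548/11 ≈ 49.818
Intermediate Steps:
C(Y, J) = -½ (C(Y, J) = -½ + ((Y - Y)*J)/4 = -½ + (0*J)/4 = -½ + (¼)*0 = -½ + 0 = -½)
S(g) = 2*g/(-½ + g) (S(g) = (g + g)/(g - ½) = (2*g)/(-½ + g) = 2*g/(-½ + g))
4 + 21*S(6) = 4 + 21*(4*6/(-1 + 2*6)) = 4 + 21*(4*6/(-1 + 12)) = 4 + 21*(4*6/11) = 4 + 21*(4*6*(1/11)) = 4 + 21*(24/11) = 4 + 504/11 = 548/11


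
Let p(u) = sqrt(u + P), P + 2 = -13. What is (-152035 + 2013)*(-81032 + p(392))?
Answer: 12156582704 - 150022*sqrt(377) ≈ 1.2154e+10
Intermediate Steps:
P = -15 (P = -2 - 13 = -15)
p(u) = sqrt(-15 + u) (p(u) = sqrt(u - 15) = sqrt(-15 + u))
(-152035 + 2013)*(-81032 + p(392)) = (-152035 + 2013)*(-81032 + sqrt(-15 + 392)) = -150022*(-81032 + sqrt(377)) = 12156582704 - 150022*sqrt(377)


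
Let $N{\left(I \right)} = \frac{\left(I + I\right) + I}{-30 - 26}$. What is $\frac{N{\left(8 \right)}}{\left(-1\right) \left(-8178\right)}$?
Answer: $- \frac{1}{19082} \approx -5.2405 \cdot 10^{-5}$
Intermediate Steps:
$N{\left(I \right)} = - \frac{3 I}{56}$ ($N{\left(I \right)} = \frac{2 I + I}{-56} = 3 I \left(- \frac{1}{56}\right) = - \frac{3 I}{56}$)
$\frac{N{\left(8 \right)}}{\left(-1\right) \left(-8178\right)} = \frac{\left(- \frac{3}{56}\right) 8}{\left(-1\right) \left(-8178\right)} = - \frac{3}{7 \cdot 8178} = \left(- \frac{3}{7}\right) \frac{1}{8178} = - \frac{1}{19082}$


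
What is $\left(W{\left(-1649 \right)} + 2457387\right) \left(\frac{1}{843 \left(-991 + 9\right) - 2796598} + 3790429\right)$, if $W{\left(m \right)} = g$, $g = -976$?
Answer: $\frac{33746473601945494845}{3624424} \approx 9.3109 \cdot 10^{12}$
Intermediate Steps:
$W{\left(m \right)} = -976$
$\left(W{\left(-1649 \right)} + 2457387\right) \left(\frac{1}{843 \left(-991 + 9\right) - 2796598} + 3790429\right) = \left(-976 + 2457387\right) \left(\frac{1}{843 \left(-991 + 9\right) - 2796598} + 3790429\right) = 2456411 \left(\frac{1}{843 \left(-982\right) - 2796598} + 3790429\right) = 2456411 \left(\frac{1}{-827826 - 2796598} + 3790429\right) = 2456411 \left(\frac{1}{-3624424} + 3790429\right) = 2456411 \left(- \frac{1}{3624424} + 3790429\right) = 2456411 \cdot \frac{13738121837895}{3624424} = \frac{33746473601945494845}{3624424}$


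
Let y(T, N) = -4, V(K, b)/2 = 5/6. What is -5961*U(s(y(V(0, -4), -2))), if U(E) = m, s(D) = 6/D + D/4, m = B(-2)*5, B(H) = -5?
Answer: 149025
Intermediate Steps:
V(K, b) = 5/3 (V(K, b) = 2*(5/6) = 5/3)
m = -25 (m = -5*5 = -25)
s(D) = 6/D + D/4 (s(D) = 6/D + D*(1/4) = 6/D + D/4)
U(E) = -25
-5961*U(s(y(V(0, -4), -2))) = -5961*(-25) = 149025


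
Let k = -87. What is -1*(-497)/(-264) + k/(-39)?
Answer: 1195/3432 ≈ 0.34819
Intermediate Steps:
-1*(-497)/(-264) + k/(-39) = -1*(-497)/(-264) - 87/(-39) = 497*(-1/264) - 87*(-1/39) = -497/264 + 29/13 = 1195/3432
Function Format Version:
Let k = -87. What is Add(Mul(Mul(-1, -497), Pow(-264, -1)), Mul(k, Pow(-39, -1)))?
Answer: Rational(1195, 3432) ≈ 0.34819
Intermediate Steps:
Add(Mul(Mul(-1, -497), Pow(-264, -1)), Mul(k, Pow(-39, -1))) = Add(Mul(Mul(-1, -497), Pow(-264, -1)), Mul(-87, Pow(-39, -1))) = Add(Mul(497, Rational(-1, 264)), Mul(-87, Rational(-1, 39))) = Add(Rational(-497, 264), Rational(29, 13)) = Rational(1195, 3432)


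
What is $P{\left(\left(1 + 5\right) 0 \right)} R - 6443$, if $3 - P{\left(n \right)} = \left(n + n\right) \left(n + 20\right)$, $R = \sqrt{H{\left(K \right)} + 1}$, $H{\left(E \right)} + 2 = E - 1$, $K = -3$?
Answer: $-6443 + 3 i \sqrt{5} \approx -6443.0 + 6.7082 i$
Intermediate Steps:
$H{\left(E \right)} = -3 + E$ ($H{\left(E \right)} = -2 + \left(E - 1\right) = -2 + \left(-1 + E\right) = -3 + E$)
$R = i \sqrt{5}$ ($R = \sqrt{\left(-3 - 3\right) + 1} = \sqrt{-6 + 1} = \sqrt{-5} = i \sqrt{5} \approx 2.2361 i$)
$P{\left(n \right)} = 3 - 2 n \left(20 + n\right)$ ($P{\left(n \right)} = 3 - \left(n + n\right) \left(n + 20\right) = 3 - 2 n \left(20 + n\right)$)
$P{\left(\left(1 + 5\right) 0 \right)} R - 6443 = \left(3 - 40 \left(1 + 5\right) 0 - 2 \left(\left(1 + 5\right) 0\right)^{2}\right) i \sqrt{5} - 6443 = \left(3 - 40 \cdot 6 \cdot 0 - 2 \left(6 \cdot 0\right)^{2}\right) i \sqrt{5} - 6443 = \left(3 - 0 - 2 \cdot 0^{2}\right) i \sqrt{5} - 6443 = \left(3 + 0 - 0\right) i \sqrt{5} - 6443 = \left(3 + 0 + 0\right) i \sqrt{5} - 6443 = 3 i \sqrt{5} - 6443 = -6443 + 3 i \sqrt{5}$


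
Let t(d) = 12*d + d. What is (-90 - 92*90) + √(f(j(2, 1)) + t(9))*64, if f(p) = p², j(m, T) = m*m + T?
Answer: -8370 + 64*√142 ≈ -7607.4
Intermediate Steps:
j(m, T) = T + m² (j(m, T) = m² + T = T + m²)
t(d) = 13*d
(-90 - 92*90) + √(f(j(2, 1)) + t(9))*64 = (-90 - 92*90) + √((1 + 2²)² + 13*9)*64 = (-90 - 8280) + √((1 + 4)² + 117)*64 = -8370 + √(5² + 117)*64 = -8370 + √(25 + 117)*64 = -8370 + √142*64 = -8370 + 64*√142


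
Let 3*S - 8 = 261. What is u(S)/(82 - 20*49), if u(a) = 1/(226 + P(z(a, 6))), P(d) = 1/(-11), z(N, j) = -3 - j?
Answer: -11/2231530 ≈ -4.9294e-6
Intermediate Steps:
P(d) = -1/11
S = 269/3 (S = 8/3 + (⅓)*261 = 8/3 + 87 = 269/3 ≈ 89.667)
u(a) = 11/2485 (u(a) = 1/(226 - 1/11) = 1/(2485/11) = 11/2485)
u(S)/(82 - 20*49) = 11/(2485*(82 - 20*49)) = 11/(2485*(82 - 980)) = (11/2485)/(-898) = (11/2485)*(-1/898) = -11/2231530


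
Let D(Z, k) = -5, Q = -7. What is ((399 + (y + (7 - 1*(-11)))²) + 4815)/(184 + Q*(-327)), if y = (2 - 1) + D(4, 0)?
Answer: 5410/2473 ≈ 2.1876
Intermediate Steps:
y = -4 (y = (2 - 1) - 5 = 1 - 5 = -4)
((399 + (y + (7 - 1*(-11)))²) + 4815)/(184 + Q*(-327)) = ((399 + (-4 + (7 - 1*(-11)))²) + 4815)/(184 - 7*(-327)) = ((399 + (-4 + (7 + 11))²) + 4815)/(184 + 2289) = ((399 + (-4 + 18)²) + 4815)/2473 = ((399 + 14²) + 4815)*(1/2473) = ((399 + 196) + 4815)*(1/2473) = (595 + 4815)*(1/2473) = 5410*(1/2473) = 5410/2473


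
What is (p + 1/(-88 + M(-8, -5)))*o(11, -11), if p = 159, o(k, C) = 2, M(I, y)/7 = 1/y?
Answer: 142136/447 ≈ 317.98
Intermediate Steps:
M(I, y) = 7/y
(p + 1/(-88 + M(-8, -5)))*o(11, -11) = (159 + 1/(-88 + 7/(-5)))*2 = (159 + 1/(-88 + 7*(-1/5)))*2 = (159 + 1/(-88 - 7/5))*2 = (159 + 1/(-447/5))*2 = (159 - 5/447)*2 = (71068/447)*2 = 142136/447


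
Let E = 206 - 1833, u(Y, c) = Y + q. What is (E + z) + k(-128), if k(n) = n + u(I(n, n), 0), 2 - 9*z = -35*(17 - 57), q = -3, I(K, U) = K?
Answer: -6124/3 ≈ -2041.3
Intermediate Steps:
u(Y, c) = -3 + Y (u(Y, c) = Y - 3 = -3 + Y)
z = -466/3 (z = 2/9 - (-35)*(17 - 57)/9 = 2/9 - (-35)*(-40)/9 = 2/9 - ⅑*1400 = 2/9 - 1400/9 = -466/3 ≈ -155.33)
E = -1627
k(n) = -3 + 2*n (k(n) = n + (-3 + n) = -3 + 2*n)
(E + z) + k(-128) = (-1627 - 466/3) + (-3 + 2*(-128)) = -5347/3 + (-3 - 256) = -5347/3 - 259 = -6124/3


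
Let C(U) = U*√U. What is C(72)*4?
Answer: 1728*√2 ≈ 2443.8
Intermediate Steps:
C(U) = U^(3/2)
C(72)*4 = 72^(3/2)*4 = (432*√2)*4 = 1728*√2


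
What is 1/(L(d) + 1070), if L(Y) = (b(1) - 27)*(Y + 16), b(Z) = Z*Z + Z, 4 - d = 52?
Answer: 1/1870 ≈ 0.00053476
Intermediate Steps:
d = -48 (d = 4 - 1*52 = 4 - 52 = -48)
b(Z) = Z + Z² (b(Z) = Z² + Z = Z + Z²)
L(Y) = -400 - 25*Y (L(Y) = (1*(1 + 1) - 27)*(Y + 16) = (1*2 - 27)*(16 + Y) = (2 - 27)*(16 + Y) = -25*(16 + Y) = -400 - 25*Y)
1/(L(d) + 1070) = 1/((-400 - 25*(-48)) + 1070) = 1/((-400 + 1200) + 1070) = 1/(800 + 1070) = 1/1870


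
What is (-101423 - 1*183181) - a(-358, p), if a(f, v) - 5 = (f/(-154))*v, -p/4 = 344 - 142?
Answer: -21770261/77 ≈ -2.8273e+5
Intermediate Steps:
p = -808 (p = -4*(344 - 142) = -4*202 = -808)
a(f, v) = 5 - f*v/154 (a(f, v) = 5 + (f/(-154))*v = 5 + (f*(-1/154))*v = 5 + (-f/154)*v = 5 - f*v/154)
(-101423 - 1*183181) - a(-358, p) = (-101423 - 1*183181) - (5 - 1/154*(-358)*(-808)) = (-101423 - 183181) - (5 - 144632/77) = -284604 - 1*(-144247/77) = -284604 + 144247/77 = -21770261/77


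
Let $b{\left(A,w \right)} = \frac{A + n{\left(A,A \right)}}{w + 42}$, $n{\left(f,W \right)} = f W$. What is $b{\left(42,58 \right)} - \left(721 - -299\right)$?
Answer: $- \frac{50097}{50} \approx -1001.9$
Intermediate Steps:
$n{\left(f,W \right)} = W f$
$b{\left(A,w \right)} = \frac{A + A^{2}}{42 + w}$ ($b{\left(A,w \right)} = \frac{A + A A}{w + 42} = \frac{A + A^{2}}{42 + w}$)
$b{\left(42,58 \right)} - \left(721 - -299\right) = \frac{42 \left(1 + 42\right)}{42 + 58} - \left(721 - -299\right) = 42 \cdot \frac{1}{100} \cdot 43 - \left(721 + 299\right) = 42 \cdot \frac{1}{100} \cdot 43 - 1020 = \frac{903}{50} - 1020 = - \frac{50097}{50}$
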